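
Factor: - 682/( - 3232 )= 341/1616 =2^( - 4 )*11^1*31^1*101^( - 1)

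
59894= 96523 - 36629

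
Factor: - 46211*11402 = -2^1*11^1*4201^1 *5701^1 = -526897822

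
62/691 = 62/691= 0.09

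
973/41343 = 973/41343 = 0.02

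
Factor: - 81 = -3^4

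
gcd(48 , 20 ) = 4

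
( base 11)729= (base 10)878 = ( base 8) 1556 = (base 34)PS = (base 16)36e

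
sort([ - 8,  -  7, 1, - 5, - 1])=[ - 8, - 7, - 5 , - 1, 1 ] 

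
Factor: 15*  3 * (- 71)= - 3195=-3^2 * 5^1*71^1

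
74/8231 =74/8231 = 0.01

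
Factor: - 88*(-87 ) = 7656 = 2^3 *3^1*11^1*29^1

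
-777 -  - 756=-21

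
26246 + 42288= 68534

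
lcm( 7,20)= 140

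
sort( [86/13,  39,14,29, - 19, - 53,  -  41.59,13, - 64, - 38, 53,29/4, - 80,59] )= [-80, - 64, - 53, - 41.59, - 38, - 19,86/13,29/4, 13,14,  29,39,53,59]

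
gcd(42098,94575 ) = 97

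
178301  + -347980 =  - 169679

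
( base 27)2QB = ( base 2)100001111011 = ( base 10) 2171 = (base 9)2872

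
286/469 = 286/469=0.61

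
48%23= 2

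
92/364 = 23/91=0.25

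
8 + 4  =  12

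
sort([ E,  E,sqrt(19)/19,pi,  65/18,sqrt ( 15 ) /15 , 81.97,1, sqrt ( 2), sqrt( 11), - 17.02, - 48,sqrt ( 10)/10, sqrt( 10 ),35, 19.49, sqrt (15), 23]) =[-48, - 17.02,sqrt( 19)/19, sqrt ( 15 ) /15,sqrt(10)/10,1, sqrt( 2),E,E,pi,sqrt( 10),sqrt( 11 ),65/18,sqrt( 15 ), 19.49,23,35,81.97]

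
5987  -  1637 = 4350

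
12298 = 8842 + 3456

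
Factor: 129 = 3^1*43^1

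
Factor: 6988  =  2^2 * 1747^1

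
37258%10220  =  6598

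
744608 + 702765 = 1447373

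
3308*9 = 29772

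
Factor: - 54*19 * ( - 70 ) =71820  =  2^2*3^3 * 5^1*7^1*19^1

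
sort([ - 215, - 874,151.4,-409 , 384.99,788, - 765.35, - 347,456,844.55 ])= [ - 874, - 765.35, - 409,-347, - 215,151.4,384.99,456,788,844.55] 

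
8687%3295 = 2097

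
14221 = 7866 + 6355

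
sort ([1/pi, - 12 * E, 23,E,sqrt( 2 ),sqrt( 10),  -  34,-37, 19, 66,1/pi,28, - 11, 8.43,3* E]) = [-37,-34, - 12*E, - 11, 1/pi , 1/pi,sqrt( 2), E, sqrt(10 ), 3 *E , 8.43, 19,23, 28,66 ]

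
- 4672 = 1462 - 6134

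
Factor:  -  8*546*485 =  - 2^4*3^1*5^1*7^1*13^1*97^1= -2118480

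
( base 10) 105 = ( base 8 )151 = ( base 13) 81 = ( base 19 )5A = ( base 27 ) 3O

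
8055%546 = 411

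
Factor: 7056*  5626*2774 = 2^6*3^2*7^2  *19^1 * 29^1*73^1*97^1 = 110119633344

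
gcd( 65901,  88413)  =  3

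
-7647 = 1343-8990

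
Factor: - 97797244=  - 2^2*24449311^1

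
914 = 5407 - 4493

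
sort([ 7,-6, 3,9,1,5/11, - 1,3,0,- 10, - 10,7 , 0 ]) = [ - 10, - 10,-6, - 1,0, 0 , 5/11, 1,  3,3,  7,7, 9 ]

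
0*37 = 0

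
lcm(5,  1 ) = 5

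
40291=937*43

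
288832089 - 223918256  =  64913833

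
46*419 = 19274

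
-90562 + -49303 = -139865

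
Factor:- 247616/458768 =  - 292/541 = - 2^2*73^1*541^( - 1 ) 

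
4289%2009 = 271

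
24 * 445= 10680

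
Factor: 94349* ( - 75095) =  - 5^1 * 23^1 * 653^1 * 94349^1 = - 7085138155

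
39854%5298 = 2768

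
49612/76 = 652 + 15/19 = 652.79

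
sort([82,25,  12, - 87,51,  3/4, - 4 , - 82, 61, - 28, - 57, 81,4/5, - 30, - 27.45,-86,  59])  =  [ - 87, - 86, - 82,-57,-30, - 28,-27.45, - 4,3/4,4/5,  12, 25,51, 59 , 61, 81,82]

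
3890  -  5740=-1850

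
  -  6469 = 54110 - 60579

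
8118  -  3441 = 4677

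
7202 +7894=15096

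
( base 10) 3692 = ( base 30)432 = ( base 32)3JC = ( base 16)e6c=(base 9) 5052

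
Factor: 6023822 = 2^1*7^1*29^1  *  37^1 *401^1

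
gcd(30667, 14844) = 1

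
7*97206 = 680442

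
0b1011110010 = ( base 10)754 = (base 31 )oa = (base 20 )1HE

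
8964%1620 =864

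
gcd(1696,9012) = 4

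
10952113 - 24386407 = - 13434294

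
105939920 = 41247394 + 64692526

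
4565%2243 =79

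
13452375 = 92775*145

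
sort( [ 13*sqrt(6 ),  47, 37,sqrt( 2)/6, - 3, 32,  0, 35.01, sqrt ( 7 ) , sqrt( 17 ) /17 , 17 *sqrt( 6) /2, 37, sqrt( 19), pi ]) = [ - 3, 0, sqrt( 2)/6, sqrt( 17) /17,sqrt (7 ),pi, sqrt( 19 ),17*sqrt (6 )/2, 13*sqrt( 6),32, 35.01,37  ,  37, 47 ]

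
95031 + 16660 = 111691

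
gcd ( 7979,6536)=1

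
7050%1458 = 1218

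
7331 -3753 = 3578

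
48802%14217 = 6151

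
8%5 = 3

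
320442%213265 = 107177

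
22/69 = 22/69 = 0.32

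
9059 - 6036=3023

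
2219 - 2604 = -385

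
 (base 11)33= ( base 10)36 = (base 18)20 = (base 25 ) 1b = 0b100100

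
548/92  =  137/23 = 5.96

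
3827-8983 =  - 5156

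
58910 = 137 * 430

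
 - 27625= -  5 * 5525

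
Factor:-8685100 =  - 2^2*5^2  *  86851^1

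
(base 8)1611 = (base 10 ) 905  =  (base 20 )255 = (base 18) 2e5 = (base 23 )1g8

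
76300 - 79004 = - 2704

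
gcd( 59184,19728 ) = 19728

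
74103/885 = 83+216/295 = 83.73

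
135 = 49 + 86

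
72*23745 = 1709640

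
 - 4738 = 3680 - 8418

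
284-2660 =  - 2376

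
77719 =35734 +41985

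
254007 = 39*6513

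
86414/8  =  10801 + 3/4 = 10801.75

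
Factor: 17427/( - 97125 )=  - 5^( - 3 ) * 7^( - 1 )*157^1= - 157/875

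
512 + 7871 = 8383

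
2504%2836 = 2504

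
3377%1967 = 1410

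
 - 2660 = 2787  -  5447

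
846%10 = 6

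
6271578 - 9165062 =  - 2893484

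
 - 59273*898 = -53227154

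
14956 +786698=801654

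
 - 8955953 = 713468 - 9669421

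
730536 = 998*732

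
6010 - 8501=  - 2491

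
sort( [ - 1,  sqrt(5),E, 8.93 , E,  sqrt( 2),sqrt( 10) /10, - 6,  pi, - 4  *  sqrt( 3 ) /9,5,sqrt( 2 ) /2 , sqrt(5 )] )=[ - 6, - 1 , - 4*sqrt( 3) /9,sqrt( 10)/10,  sqrt(2 )/2,sqrt(2 ),sqrt(5 ),sqrt(5 ),E,E,pi,  5,8.93] 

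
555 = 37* 15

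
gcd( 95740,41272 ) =4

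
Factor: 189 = 3^3*7^1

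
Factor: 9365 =5^1*1873^1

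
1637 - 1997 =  - 360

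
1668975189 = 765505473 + 903469716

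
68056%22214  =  1414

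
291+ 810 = 1101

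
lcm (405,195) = 5265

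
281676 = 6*46946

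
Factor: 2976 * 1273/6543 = 1262816/2181 = 2^5 * 3^ (-1)*19^1 *31^1*67^1*727^( - 1)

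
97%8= 1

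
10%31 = 10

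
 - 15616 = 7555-23171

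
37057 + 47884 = 84941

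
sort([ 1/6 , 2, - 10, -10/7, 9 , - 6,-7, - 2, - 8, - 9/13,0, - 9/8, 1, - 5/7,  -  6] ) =[-10,-8 , - 7, - 6,  -  6,  -  2, - 10/7, - 9/8, - 5/7, - 9/13, 0, 1/6, 1,2, 9 ]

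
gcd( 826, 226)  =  2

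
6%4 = 2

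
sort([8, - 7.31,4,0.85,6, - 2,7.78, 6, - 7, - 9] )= [- 9, - 7.31, - 7, - 2, 0.85 , 4,6, 6, 7.78,8 ] 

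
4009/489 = 8 + 97/489 = 8.20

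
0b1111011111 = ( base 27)19J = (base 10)991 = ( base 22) 211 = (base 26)1C3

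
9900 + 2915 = 12815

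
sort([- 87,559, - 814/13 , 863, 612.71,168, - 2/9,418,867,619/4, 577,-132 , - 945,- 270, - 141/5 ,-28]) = [ - 945,-270, - 132 ,-87, - 814/13, - 141/5,  -  28, - 2/9,619/4 , 168 , 418  ,  559,577, 612.71, 863,867 ] 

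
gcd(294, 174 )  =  6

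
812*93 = 75516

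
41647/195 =41647/195 = 213.57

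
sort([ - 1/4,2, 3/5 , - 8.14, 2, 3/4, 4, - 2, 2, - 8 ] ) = [ - 8.14, - 8, - 2, - 1/4, 3/5,3/4, 2, 2,  2,4 ] 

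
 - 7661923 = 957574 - 8619497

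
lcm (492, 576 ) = 23616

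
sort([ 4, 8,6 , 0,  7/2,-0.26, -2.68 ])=[ - 2.68, - 0.26 , 0,7/2,  4,6,8]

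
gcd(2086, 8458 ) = 2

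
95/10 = 9 + 1/2 = 9.50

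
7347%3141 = 1065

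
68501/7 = 68501/7 = 9785.86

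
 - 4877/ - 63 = 4877/63=77.41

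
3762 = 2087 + 1675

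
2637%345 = 222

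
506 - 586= -80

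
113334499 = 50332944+63001555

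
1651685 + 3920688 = 5572373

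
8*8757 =70056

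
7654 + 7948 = 15602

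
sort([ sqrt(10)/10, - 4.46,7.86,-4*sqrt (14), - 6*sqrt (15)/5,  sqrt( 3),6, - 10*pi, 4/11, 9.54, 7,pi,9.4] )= [ - 10*pi, - 4*sqrt(14), - 6*sqrt( 15)/5, - 4.46, sqrt( 10) /10, 4/11,sqrt(3),pi , 6,7, 7.86,9.4, 9.54]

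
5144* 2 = 10288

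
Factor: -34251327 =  - 3^2*11^1*277^1 * 1249^1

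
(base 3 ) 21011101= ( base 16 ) 1465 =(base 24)91d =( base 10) 5221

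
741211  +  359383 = 1100594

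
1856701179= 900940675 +955760504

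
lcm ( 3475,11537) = 288425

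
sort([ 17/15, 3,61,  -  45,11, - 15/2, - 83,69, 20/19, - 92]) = [ - 92, - 83,- 45,  -  15/2,20/19,17/15,3,11, 61,69]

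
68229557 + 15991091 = 84220648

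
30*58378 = 1751340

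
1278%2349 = 1278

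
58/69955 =58/69955 = 0.00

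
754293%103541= 29506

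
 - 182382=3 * (-60794 ) 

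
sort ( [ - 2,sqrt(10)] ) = [ - 2 , sqrt ( 10)] 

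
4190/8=523+ 3/4=523.75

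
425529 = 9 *47281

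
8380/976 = 2095/244 = 8.59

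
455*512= 232960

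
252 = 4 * 63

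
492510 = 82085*6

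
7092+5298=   12390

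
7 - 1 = 6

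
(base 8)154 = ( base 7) 213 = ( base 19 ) 5D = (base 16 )6C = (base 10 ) 108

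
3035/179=3035/179 = 16.96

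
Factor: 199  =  199^1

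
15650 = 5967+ 9683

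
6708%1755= 1443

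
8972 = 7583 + 1389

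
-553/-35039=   553/35039 = 0.02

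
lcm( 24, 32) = 96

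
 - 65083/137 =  - 65083/137  =  - 475.06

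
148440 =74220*2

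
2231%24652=2231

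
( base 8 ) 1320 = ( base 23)187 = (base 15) 330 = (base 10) 720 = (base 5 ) 10340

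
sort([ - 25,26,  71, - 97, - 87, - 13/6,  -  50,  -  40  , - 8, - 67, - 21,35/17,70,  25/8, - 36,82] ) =[ - 97, - 87,-67, - 50 , -40 , - 36, - 25, - 21,-8, - 13/6 , 35/17, 25/8,26,70,71,82]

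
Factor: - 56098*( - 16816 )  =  2^5*7^1*1051^1*4007^1 = 943343968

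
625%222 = 181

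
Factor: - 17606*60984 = -1073684304 = - 2^4*3^2 * 7^1*11^2 * 8803^1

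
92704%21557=6476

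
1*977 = 977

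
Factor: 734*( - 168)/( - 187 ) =123312/187 = 2^4*3^1 * 7^1*11^(-1) *17^( - 1)*367^1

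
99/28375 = 99/28375 = 0.00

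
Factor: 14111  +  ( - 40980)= - 26869 = - 97^1*277^1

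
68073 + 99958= 168031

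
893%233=194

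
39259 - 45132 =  - 5873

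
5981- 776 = 5205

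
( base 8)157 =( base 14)7d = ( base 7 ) 216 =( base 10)111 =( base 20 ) 5b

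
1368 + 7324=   8692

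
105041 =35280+69761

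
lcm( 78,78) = 78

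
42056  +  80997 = 123053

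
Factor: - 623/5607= - 1/9 =-3^( - 2 ) 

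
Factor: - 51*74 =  - 2^1*3^1*17^1*37^1 = - 3774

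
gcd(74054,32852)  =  2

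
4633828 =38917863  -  34284035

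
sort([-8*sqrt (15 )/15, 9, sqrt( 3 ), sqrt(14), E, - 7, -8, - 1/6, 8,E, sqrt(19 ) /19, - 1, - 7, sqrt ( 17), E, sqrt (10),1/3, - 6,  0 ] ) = [ - 8, - 7, - 7, - 6 , - 8*sqrt(15)/15,-1 , - 1/6, 0, sqrt(19) /19,  1/3,  sqrt( 3),E,E, E, sqrt( 10), sqrt(14), sqrt( 17),8, 9 ] 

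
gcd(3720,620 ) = 620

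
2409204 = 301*8004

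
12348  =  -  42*( - 294 )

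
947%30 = 17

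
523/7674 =523/7674 =0.07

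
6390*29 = 185310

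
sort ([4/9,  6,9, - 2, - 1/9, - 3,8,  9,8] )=[-3, - 2, - 1/9,4/9,  6,8,8,9 , 9 ]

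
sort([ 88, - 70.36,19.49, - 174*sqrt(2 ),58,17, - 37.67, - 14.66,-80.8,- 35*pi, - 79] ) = [ - 174*sqrt(2 ), - 35*pi,-80.8, - 79, - 70.36, - 37.67, - 14.66, 17, 19.49, 58, 88 ] 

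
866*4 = 3464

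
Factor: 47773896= 2^3*3^1 * 1990579^1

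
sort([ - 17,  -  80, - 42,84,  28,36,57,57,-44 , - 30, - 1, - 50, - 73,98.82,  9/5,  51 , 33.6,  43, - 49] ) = [ - 80, - 73, - 50, - 49, - 44, - 42, - 30, - 17, - 1,9/5 , 28,33.6, 36, 43, 51,57 , 57, 84, 98.82] 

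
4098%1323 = 129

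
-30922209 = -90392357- - 59470148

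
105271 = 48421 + 56850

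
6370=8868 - 2498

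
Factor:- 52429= - 13^1*37^1 * 109^1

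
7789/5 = 7789/5  =  1557.80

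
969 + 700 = 1669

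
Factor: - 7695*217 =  - 3^4*5^1*7^1*19^1 * 31^1=- 1669815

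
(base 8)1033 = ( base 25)le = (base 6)2255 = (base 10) 539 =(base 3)201222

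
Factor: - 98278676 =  -2^2*24569669^1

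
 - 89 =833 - 922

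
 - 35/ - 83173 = 35/83173 = 0.00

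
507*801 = 406107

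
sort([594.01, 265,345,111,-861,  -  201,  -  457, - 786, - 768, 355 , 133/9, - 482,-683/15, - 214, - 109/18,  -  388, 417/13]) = [  -  861,  -  786 , - 768, -482  , - 457, - 388, - 214, - 201, - 683/15, - 109/18,133/9, 417/13,  111, 265, 345,355,  594.01]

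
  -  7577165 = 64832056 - 72409221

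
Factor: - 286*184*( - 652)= 34310848 = 2^6*11^1 * 13^1*23^1*163^1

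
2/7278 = 1/3639 =0.00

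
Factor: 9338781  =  3^1 * 31^1*100417^1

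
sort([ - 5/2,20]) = [-5/2, 20] 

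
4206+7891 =12097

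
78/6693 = 26/2231 = 0.01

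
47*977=45919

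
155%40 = 35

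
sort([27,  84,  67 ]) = [27,67,84] 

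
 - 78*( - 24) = 1872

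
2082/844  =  1041/422 = 2.47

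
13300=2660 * 5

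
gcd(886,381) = 1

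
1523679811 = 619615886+904063925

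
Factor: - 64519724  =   - 2^2*1999^1*8069^1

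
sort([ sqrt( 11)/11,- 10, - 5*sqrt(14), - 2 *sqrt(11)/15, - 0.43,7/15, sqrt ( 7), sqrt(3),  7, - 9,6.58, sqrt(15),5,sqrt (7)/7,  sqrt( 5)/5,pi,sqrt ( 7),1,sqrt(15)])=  [-5*sqrt(14), - 10, - 9, - 2*sqrt( 11)/15, - 0.43, sqrt(11 ) /11,sqrt(7)/7,  sqrt( 5)/5, 7/15,  1,sqrt(3) , sqrt( 7) , sqrt( 7), pi,sqrt(15),sqrt(15), 5, 6.58,7 ] 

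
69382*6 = 416292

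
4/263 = 4/263= 0.02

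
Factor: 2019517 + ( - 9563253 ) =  -7543736 = -2^3* 191^1*4937^1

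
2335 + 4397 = 6732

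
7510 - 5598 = 1912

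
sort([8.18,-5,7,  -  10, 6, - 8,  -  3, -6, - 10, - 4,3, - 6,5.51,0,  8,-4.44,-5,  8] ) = [ -10, - 10, - 8,-6, - 6, - 5, - 5, - 4.44, - 4, - 3,0,3, 5.51, 6 , 7,8,8,8.18 ]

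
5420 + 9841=15261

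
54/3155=54/3155 = 0.02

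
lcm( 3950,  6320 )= 31600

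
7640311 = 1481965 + 6158346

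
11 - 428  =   - 417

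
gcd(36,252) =36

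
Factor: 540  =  2^2*3^3*5^1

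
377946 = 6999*54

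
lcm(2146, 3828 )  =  141636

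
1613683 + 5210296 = 6823979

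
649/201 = 3 + 46/201 = 3.23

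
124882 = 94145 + 30737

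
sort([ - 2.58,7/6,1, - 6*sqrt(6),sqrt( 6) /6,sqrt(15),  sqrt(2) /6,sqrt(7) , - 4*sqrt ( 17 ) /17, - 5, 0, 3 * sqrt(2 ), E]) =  [ - 6 * sqrt(6), - 5, - 2.58, - 4* sqrt( 17) /17, 0, sqrt(2)/6, sqrt(6)/6, 1,7/6,sqrt(7 ), E, sqrt(15 ),  3* sqrt(2 )]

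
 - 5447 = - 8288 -- 2841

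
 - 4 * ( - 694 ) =2776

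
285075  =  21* 13575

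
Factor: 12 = 2^2*3^1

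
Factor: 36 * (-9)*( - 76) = 24624 = 2^4*3^4*19^1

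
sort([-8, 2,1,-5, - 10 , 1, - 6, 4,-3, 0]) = [  -  10,  -  8, -6, -5,-3 , 0, 1, 1, 2, 4]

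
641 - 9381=-8740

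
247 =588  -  341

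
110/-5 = -22/1 = -22.00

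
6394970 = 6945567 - 550597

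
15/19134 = 5/6378 = 0.00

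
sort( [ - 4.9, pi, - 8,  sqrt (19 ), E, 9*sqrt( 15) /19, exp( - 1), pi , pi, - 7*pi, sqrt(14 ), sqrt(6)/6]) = [ - 7 * pi, - 8, -4.9, exp( - 1 ), sqrt (6 )/6,9*sqrt(15 )/19, E,pi, pi, pi,sqrt (14 ),sqrt( 19) ] 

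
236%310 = 236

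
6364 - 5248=1116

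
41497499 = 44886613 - 3389114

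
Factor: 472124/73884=901/141 = 3^ (  -  1 )  *  17^1*47^ (  -  1)*53^1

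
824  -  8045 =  - 7221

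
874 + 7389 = 8263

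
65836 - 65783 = 53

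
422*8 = 3376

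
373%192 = 181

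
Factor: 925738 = 2^1 *11^1*29^1*1451^1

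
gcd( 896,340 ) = 4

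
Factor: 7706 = 2^1*3853^1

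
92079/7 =13154+1/7 = 13154.14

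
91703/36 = 2547 + 11/36 = 2547.31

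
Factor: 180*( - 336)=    - 60480 =-2^6*3^3* 5^1*7^1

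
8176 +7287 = 15463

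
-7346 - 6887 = -14233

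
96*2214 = 212544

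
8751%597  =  393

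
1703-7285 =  - 5582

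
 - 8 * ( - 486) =3888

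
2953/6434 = 2953/6434 = 0.46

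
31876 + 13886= 45762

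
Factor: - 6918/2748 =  - 1153/458= -  2^( - 1) *229^( - 1 )*1153^1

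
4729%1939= 851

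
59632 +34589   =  94221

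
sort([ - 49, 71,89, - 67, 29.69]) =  [  -  67 , - 49, 29.69, 71,89] 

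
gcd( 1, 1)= 1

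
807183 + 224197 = 1031380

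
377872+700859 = 1078731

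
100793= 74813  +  25980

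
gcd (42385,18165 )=6055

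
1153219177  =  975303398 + 177915779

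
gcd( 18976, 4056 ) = 8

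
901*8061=7262961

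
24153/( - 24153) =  - 1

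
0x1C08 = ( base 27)9ML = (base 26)AG0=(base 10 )7176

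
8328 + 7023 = 15351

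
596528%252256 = 92016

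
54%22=10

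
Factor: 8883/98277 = 3^2*7^1*17^(-1 )* 41^( - 1 ) = 63/697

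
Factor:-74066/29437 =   -  2^1*29^1  *1277^1*29437^ (- 1)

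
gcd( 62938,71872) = 2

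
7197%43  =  16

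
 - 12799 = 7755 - 20554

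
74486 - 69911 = 4575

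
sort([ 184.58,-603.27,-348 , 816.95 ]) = [ - 603.27, - 348, 184.58, 816.95 ] 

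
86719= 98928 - 12209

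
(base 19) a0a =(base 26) 596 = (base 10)3620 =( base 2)111000100100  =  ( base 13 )1856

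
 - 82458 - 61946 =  -144404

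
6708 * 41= 275028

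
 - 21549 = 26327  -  47876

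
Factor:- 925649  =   - 925649^1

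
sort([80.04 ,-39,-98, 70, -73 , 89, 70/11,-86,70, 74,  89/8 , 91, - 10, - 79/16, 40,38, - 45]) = [ - 98, - 86,-73, - 45,-39, - 10, - 79/16, 70/11, 89/8, 38,40,70,  70,74, 80.04, 89,91] 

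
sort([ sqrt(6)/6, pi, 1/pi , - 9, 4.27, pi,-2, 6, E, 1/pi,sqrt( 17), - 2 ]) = [ - 9, - 2, - 2, 1/pi, 1/pi,sqrt ( 6) /6, E , pi, pi, sqrt (17), 4.27, 6]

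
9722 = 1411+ 8311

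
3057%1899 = 1158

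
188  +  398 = 586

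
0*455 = 0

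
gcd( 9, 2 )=1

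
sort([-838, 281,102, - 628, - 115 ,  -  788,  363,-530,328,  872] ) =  [ - 838, - 788, - 628, - 530, - 115,102,281, 328, 363, 872] 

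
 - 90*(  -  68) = 6120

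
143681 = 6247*23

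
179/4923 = 179/4923 = 0.04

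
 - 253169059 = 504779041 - 757948100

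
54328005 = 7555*7191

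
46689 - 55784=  - 9095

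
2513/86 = 29+19/86 = 29.22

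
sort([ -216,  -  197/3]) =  [ - 216,-197/3]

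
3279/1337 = 2 + 605/1337 =2.45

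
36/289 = 36/289 = 0.12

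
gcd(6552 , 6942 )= 78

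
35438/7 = 5062 + 4/7 = 5062.57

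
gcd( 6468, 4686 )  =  66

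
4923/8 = 615+3/8=615.38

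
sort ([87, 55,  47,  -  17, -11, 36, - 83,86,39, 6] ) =[ -83,  -  17, - 11, 6, 36,39, 47  ,  55,86,87 ] 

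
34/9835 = 34/9835= 0.00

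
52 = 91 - 39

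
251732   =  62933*4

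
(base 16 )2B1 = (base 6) 3105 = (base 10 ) 689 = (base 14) 373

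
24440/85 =287 + 9/17= 287.53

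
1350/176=675/88 = 7.67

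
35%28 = 7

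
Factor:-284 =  - 2^2*71^1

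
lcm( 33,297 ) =297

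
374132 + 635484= 1009616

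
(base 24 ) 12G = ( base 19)1ED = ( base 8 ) 1200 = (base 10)640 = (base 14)33A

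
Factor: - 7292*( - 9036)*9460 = 623324243520 = 2^6*3^2* 5^1*11^1*43^1*251^1  *1823^1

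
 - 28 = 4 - 32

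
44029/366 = 44029/366 = 120.30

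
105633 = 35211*3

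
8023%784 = 183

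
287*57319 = 16450553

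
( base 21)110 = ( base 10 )462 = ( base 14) 250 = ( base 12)326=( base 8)716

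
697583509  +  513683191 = 1211266700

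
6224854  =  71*87674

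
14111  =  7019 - - 7092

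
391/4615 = 391/4615 = 0.08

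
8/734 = 4/367 = 0.01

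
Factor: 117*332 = 2^2 * 3^2*13^1*83^1 = 38844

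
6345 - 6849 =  - 504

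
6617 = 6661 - 44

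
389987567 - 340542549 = 49445018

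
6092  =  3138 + 2954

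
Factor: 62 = 2^1*31^1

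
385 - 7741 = - 7356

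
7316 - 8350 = -1034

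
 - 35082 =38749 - 73831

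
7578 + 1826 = 9404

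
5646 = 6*941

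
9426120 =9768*965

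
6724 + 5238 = 11962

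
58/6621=58/6621 = 0.01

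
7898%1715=1038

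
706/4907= 706/4907 = 0.14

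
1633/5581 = 1633/5581 = 0.29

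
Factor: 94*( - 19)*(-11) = 2^1 * 11^1*19^1*47^1 = 19646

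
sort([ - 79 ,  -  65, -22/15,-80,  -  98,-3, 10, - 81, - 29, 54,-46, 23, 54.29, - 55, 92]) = [- 98,  -  81,  -  80,  -  79, - 65,-55,-46,-29,- 3, - 22/15, 10, 23,54,54.29,92 ] 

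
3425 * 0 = 0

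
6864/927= 7 + 125/309 = 7.40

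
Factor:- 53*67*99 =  - 3^2*11^1*53^1*67^1=- 351549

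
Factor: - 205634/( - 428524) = 143/298 = 2^( - 1 )*11^1*  13^1*  149^( - 1)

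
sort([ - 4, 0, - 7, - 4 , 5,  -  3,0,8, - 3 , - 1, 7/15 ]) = [ - 7,- 4, - 4, - 3, - 3,-1,0,0, 7/15,5,8]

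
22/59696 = 11/29848 = 0.00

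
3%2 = 1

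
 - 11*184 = -2024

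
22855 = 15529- - 7326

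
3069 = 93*33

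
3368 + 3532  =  6900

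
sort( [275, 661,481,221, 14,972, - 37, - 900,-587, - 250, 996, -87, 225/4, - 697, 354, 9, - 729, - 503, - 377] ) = [ -900, - 729,-697, - 587, - 503,-377,-250, - 87 , - 37,9, 14, 225/4,221, 275,354, 481,  661, 972,996]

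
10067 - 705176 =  - 695109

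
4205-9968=-5763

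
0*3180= 0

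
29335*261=7656435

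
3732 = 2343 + 1389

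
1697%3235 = 1697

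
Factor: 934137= 3^2 * 271^1*383^1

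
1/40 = 1/40 = 0.03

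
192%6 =0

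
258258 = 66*3913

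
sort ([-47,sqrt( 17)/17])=[ - 47,sqrt( 17)/17]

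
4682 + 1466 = 6148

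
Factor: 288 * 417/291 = 2^5*3^2*97^( - 1 ) * 139^1 = 40032/97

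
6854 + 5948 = 12802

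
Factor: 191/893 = 19^(-1) * 47^( - 1)* 191^1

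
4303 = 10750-6447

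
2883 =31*93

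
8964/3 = 2988=2988.00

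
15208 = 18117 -2909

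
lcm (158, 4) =316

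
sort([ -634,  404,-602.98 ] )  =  [-634, - 602.98, 404]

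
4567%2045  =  477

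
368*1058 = 389344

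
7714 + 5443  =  13157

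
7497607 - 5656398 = 1841209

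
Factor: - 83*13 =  - 13^1*83^1=- 1079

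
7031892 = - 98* ( - 71754 )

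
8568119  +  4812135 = 13380254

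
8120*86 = 698320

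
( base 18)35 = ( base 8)73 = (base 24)2B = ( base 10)59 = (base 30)1t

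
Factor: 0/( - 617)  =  0 =0^1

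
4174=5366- 1192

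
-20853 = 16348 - 37201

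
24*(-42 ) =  - 1008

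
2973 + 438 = 3411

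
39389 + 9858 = 49247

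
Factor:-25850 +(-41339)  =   - 67189^1 = -  67189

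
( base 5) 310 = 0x50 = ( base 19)44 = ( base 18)48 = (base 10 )80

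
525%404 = 121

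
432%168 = 96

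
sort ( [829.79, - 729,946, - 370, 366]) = [ - 729, - 370, 366, 829.79,946 ] 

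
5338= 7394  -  2056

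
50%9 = 5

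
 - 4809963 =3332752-8142715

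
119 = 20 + 99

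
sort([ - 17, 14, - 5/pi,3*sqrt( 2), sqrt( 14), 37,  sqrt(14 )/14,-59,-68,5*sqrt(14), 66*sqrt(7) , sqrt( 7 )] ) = [ - 68,-59,-17, - 5/pi, sqrt( 14)/14, sqrt(7),sqrt( 14), 3*sqrt(2 ), 14, 5*sqrt( 14 ), 37, 66 * sqrt( 7) ] 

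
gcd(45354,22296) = 6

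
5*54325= 271625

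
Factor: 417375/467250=2^( - 1 )*3^1*53^1* 89^( - 1 )= 159/178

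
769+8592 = 9361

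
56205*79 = 4440195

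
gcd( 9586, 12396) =2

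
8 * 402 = 3216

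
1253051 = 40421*31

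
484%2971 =484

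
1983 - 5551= - 3568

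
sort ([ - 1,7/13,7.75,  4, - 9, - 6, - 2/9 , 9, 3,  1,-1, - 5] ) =[-9,-6  , - 5, - 1, - 1, - 2/9,7/13,1, 3, 4,  7.75,9 ]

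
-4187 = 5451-9638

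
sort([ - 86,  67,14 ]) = [ - 86, 14  ,  67]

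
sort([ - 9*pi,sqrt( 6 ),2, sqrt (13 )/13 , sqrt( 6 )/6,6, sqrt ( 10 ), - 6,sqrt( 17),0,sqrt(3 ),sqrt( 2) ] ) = [ - 9*pi, - 6,0,  sqrt( 13 ) /13,sqrt( 6 )/6,sqrt(2 ),sqrt (3), 2,sqrt( 6),sqrt(10),sqrt( 17),6] 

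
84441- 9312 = 75129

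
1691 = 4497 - 2806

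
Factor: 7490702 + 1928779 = 3^2 *769^1 * 1361^1= 9419481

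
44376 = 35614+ 8762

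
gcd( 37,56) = 1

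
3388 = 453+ 2935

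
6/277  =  6/277 = 0.02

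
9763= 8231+1532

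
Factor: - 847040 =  - 2^6*5^1*2647^1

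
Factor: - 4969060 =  - 2^2*5^1*61^1*4073^1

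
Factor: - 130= - 2^1*5^1*13^1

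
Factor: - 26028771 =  - 3^1*8676257^1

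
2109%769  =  571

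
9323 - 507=8816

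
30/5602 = 15/2801 = 0.01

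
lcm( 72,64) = 576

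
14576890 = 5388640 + 9188250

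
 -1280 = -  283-997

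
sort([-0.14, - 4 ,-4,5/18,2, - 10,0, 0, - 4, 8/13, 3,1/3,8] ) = [ - 10,- 4, - 4, - 4  , - 0.14,0, 0, 5/18, 1/3,8/13,2, 3,  8]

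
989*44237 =43750393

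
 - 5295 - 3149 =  - 8444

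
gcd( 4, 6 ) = 2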